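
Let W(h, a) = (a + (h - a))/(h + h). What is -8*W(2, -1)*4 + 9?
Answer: -7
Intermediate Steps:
W(h, a) = 1/2 (W(h, a) = h/((2*h)) = h*(1/(2*h)) = 1/2)
-8*W(2, -1)*4 + 9 = -4*4 + 9 = -8*2 + 9 = -16 + 9 = -7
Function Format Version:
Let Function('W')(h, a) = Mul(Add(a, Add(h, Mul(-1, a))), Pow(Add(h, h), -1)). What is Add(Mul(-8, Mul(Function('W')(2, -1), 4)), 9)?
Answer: -7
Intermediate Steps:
Function('W')(h, a) = Rational(1, 2) (Function('W')(h, a) = Mul(h, Pow(Mul(2, h), -1)) = Mul(h, Mul(Rational(1, 2), Pow(h, -1))) = Rational(1, 2))
Add(Mul(-8, Mul(Function('W')(2, -1), 4)), 9) = Add(Mul(-8, Mul(Rational(1, 2), 4)), 9) = Add(Mul(-8, 2), 9) = Add(-16, 9) = -7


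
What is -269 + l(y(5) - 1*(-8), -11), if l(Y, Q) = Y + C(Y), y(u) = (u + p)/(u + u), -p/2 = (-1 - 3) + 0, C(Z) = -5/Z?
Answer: -242021/930 ≈ -260.24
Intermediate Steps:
p = 8 (p = -2*((-1 - 3) + 0) = -2*(-4 + 0) = -2*(-4) = 8)
y(u) = (8 + u)/(2*u) (y(u) = (u + 8)/(u + u) = (8 + u)/((2*u)) = (8 + u)*(1/(2*u)) = (8 + u)/(2*u))
l(Y, Q) = Y - 5/Y
-269 + l(y(5) - 1*(-8), -11) = -269 + (((1/2)*(8 + 5)/5 - 1*(-8)) - 5/((1/2)*(8 + 5)/5 - 1*(-8))) = -269 + (((1/2)*(1/5)*13 + 8) - 5/((1/2)*(1/5)*13 + 8)) = -269 + ((13/10 + 8) - 5/(13/10 + 8)) = -269 + (93/10 - 5/93/10) = -269 + (93/10 - 5*10/93) = -269 + (93/10 - 50/93) = -269 + 8149/930 = -242021/930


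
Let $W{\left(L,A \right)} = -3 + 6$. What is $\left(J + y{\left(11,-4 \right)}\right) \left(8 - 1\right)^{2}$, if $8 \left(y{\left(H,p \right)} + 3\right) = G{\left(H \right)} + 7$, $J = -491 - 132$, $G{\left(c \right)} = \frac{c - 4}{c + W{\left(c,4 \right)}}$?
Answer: $- \frac{490049}{16} \approx -30628.0$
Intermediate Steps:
$W{\left(L,A \right)} = 3$
$G{\left(c \right)} = \frac{-4 + c}{3 + c}$ ($G{\left(c \right)} = \frac{c - 4}{c + 3} = \frac{-4 + c}{3 + c}$)
$J = -623$ ($J = -491 - 132 = -623$)
$y{\left(H,p \right)} = - \frac{17}{8} + \frac{-4 + H}{8 \left(3 + H\right)}$ ($y{\left(H,p \right)} = -3 + \frac{\frac{-4 + H}{3 + H} + 7}{8} = -3 + \frac{7 + \frac{-4 + H}{3 + H}}{8} = -3 + \left(\frac{7}{8} + \frac{-4 + H}{8 \left(3 + H\right)}\right) = - \frac{17}{8} + \frac{-4 + H}{8 \left(3 + H\right)}$)
$\left(J + y{\left(11,-4 \right)}\right) \left(8 - 1\right)^{2} = \left(-623 + \frac{-55 - 176}{8 \left(3 + 11\right)}\right) \left(8 - 1\right)^{2} = \left(-623 + \frac{-55 - 176}{8 \cdot 14}\right) 7^{2} = \left(-623 + \frac{1}{8} \cdot \frac{1}{14} \left(-231\right)\right) 49 = \left(-623 - \frac{33}{16}\right) 49 = \left(- \frac{10001}{16}\right) 49 = - \frac{490049}{16}$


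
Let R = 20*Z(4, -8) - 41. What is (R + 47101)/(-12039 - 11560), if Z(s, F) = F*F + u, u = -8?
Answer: -48180/23599 ≈ -2.0416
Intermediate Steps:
Z(s, F) = -8 + F² (Z(s, F) = F*F - 8 = F² - 8 = -8 + F²)
R = 1079 (R = 20*(-8 + (-8)²) - 41 = 20*(-8 + 64) - 41 = 20*56 - 41 = 1120 - 41 = 1079)
(R + 47101)/(-12039 - 11560) = (1079 + 47101)/(-12039 - 11560) = 48180/(-23599) = 48180*(-1/23599) = -48180/23599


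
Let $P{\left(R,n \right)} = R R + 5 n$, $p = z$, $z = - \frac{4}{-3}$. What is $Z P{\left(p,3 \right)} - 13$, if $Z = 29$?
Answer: $\frac{4262}{9} \approx 473.56$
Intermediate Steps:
$z = \frac{4}{3}$ ($z = \left(-4\right) \left(- \frac{1}{3}\right) = \frac{4}{3} \approx 1.3333$)
$p = \frac{4}{3} \approx 1.3333$
$P{\left(R,n \right)} = R^{2} + 5 n$
$Z P{\left(p,3 \right)} - 13 = 29 \left(\left(\frac{4}{3}\right)^{2} + 5 \cdot 3\right) - 13 = 29 \left(\frac{16}{9} + 15\right) - 13 = 29 \cdot \frac{151}{9} - 13 = \frac{4379}{9} - 13 = \frac{4262}{9}$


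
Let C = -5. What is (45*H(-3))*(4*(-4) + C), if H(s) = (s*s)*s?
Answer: 25515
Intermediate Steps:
H(s) = s³ (H(s) = s²*s = s³)
(45*H(-3))*(4*(-4) + C) = (45*(-3)³)*(4*(-4) - 5) = (45*(-27))*(-16 - 5) = -1215*(-21) = 25515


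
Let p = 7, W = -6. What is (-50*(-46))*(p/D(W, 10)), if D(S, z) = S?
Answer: -8050/3 ≈ -2683.3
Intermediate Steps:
(-50*(-46))*(p/D(W, 10)) = (-50*(-46))*(7/(-6)) = 2300*(7*(-⅙)) = 2300*(-7/6) = -8050/3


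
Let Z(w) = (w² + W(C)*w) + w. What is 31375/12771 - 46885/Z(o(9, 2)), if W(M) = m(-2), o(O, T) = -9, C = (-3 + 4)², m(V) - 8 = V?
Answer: -66467065/25542 ≈ -2602.3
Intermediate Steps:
m(V) = 8 + V
C = 1 (C = 1² = 1)
W(M) = 6 (W(M) = 8 - 2 = 6)
Z(w) = w² + 7*w (Z(w) = (w² + 6*w) + w = w² + 7*w)
31375/12771 - 46885/Z(o(9, 2)) = 31375/12771 - 46885*(-1/(9*(7 - 9))) = 31375*(1/12771) - 46885/((-9*(-2))) = 31375/12771 - 46885/18 = -66467065/25542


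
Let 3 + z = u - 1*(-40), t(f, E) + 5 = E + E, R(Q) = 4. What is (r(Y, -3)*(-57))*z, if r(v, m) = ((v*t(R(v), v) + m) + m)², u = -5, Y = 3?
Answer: -16416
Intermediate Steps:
t(f, E) = -5 + 2*E (t(f, E) = -5 + (E + E) = -5 + 2*E)
z = 32 (z = -3 + (-5 - 1*(-40)) = -3 + (-5 + 40) = -3 + 35 = 32)
r(v, m) = (2*m + v*(-5 + 2*v))² (r(v, m) = ((v*(-5 + 2*v) + m) + m)² = ((m + v*(-5 + 2*v)) + m)² = (2*m + v*(-5 + 2*v))²)
(r(Y, -3)*(-57))*z = ((2*(-3) + 3*(-5 + 2*3))²*(-57))*32 = ((-6 + 3*(-5 + 6))²*(-57))*32 = ((-6 + 3*1)²*(-57))*32 = ((-6 + 3)²*(-57))*32 = ((-3)²*(-57))*32 = (9*(-57))*32 = -513*32 = -16416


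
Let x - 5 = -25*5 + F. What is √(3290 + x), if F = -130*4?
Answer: 5*√106 ≈ 51.478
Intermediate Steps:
F = -520
x = -640 (x = 5 + (-25*5 - 520) = 5 + (-125 - 520) = 5 - 645 = -640)
√(3290 + x) = √(3290 - 640) = √2650 = 5*√106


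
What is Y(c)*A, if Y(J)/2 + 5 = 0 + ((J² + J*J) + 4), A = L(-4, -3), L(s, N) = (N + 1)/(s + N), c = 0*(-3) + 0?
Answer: -4/7 ≈ -0.57143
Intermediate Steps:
c = 0 (c = 0 + 0 = 0)
L(s, N) = (1 + N)/(N + s)
A = 2/7 (A = (1 - 3)/(-3 - 4) = -2/(-7) = -⅐*(-2) = 2/7 ≈ 0.28571)
Y(J) = -2 + 4*J² (Y(J) = -10 + 2*(0 + ((J² + J*J) + 4)) = -10 + 2*(0 + ((J² + J²) + 4)) = -10 + 2*(0 + (2*J² + 4)) = -10 + 2*(0 + (4 + 2*J²)) = -10 + 2*(4 + 2*J²) = -10 + (8 + 4*J²) = -2 + 4*J²)
Y(c)*A = (-2 + 4*0²)*(2/7) = (-2 + 4*0)*(2/7) = (-2 + 0)*(2/7) = -2*2/7 = -4/7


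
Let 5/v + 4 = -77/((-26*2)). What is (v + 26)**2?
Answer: 9897316/17161 ≈ 576.73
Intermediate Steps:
v = -260/131 (v = 5/(-4 - 77/((-26*2))) = 5/(-4 - 77/(-52)) = 5/(-4 - 77*(-1/52)) = 5/(-4 + 77/52) = 5/(-131/52) = 5*(-52/131) = -260/131 ≈ -1.9847)
(v + 26)**2 = (-260/131 + 26)**2 = (3146/131)**2 = 9897316/17161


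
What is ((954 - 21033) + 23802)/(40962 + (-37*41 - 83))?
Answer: 3723/39362 ≈ 0.094584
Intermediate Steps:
((954 - 21033) + 23802)/(40962 + (-37*41 - 83)) = (-20079 + 23802)/(40962 + (-1517 - 83)) = 3723/(40962 - 1600) = 3723/39362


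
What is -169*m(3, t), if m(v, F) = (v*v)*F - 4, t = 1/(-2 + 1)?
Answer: 2197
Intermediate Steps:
t = -1 (t = 1/(-1) = -1)
m(v, F) = -4 + F*v² (m(v, F) = v²*F - 4 = F*v² - 4 = -4 + F*v²)
-169*m(3, t) = -169*(-4 - 1*3²) = -169*(-4 - 1*9) = -169*(-4 - 9) = -169*(-13) = 2197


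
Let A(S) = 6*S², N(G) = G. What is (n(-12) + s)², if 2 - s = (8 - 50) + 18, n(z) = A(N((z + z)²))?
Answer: 3962814825124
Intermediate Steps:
n(z) = 96*z⁴ (n(z) = 6*((z + z)²)² = 6*((2*z)²)² = 6*(4*z²)² = 6*(16*z⁴) = 96*z⁴)
s = 26 (s = 2 - ((8 - 50) + 18) = 2 - (-42 + 18) = 2 - 1*(-24) = 2 + 24 = 26)
(n(-12) + s)² = (96*(-12)⁴ + 26)² = (96*20736 + 26)² = (1990656 + 26)² = 1990682² = 3962814825124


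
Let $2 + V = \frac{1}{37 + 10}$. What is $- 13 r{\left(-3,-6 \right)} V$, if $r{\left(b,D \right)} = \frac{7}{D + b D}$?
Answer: $\frac{2821}{188} \approx 15.005$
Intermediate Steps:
$V = - \frac{93}{47}$ ($V = -2 + \frac{1}{37 + 10} = -2 + \frac{1}{47} = - \frac{93}{47} \approx -1.9787$)
$r{\left(b,D \right)} = \frac{7}{D + D b}$
$- 13 r{\left(-3,-6 \right)} V = - 13 \frac{7}{\left(-6\right) \left(1 - 3\right)} \left(- \frac{93}{47}\right) = - 13 \cdot 7 \left(- \frac{1}{6}\right) \frac{1}{-2} \left(- \frac{93}{47}\right) = - 13 \cdot 7 \left(- \frac{1}{6}\right) \left(- \frac{1}{2}\right) \left(- \frac{93}{47}\right) = \left(-13\right) \frac{7}{12} \left(- \frac{93}{47}\right) = \left(- \frac{91}{12}\right) \left(- \frac{93}{47}\right) = \frac{2821}{188}$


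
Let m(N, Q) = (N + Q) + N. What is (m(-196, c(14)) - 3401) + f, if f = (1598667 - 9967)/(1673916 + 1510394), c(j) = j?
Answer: -1203191879/318431 ≈ -3778.5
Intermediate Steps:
m(N, Q) = Q + 2*N
f = 158870/318431 (f = 1588700/3184310 = 1588700*(1/3184310) = 158870/318431 ≈ 0.49892)
(m(-196, c(14)) - 3401) + f = ((14 + 2*(-196)) - 3401) + 158870/318431 = ((14 - 392) - 3401) + 158870/318431 = (-378 - 3401) + 158870/318431 = -3779 + 158870/318431 = -1203191879/318431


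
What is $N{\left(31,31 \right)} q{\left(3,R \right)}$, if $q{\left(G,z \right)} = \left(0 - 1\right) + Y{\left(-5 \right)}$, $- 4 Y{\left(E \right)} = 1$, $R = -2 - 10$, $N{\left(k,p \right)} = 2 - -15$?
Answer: $- \frac{85}{4} \approx -21.25$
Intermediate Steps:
$N{\left(k,p \right)} = 17$ ($N{\left(k,p \right)} = 2 + 15 = 17$)
$R = -12$ ($R = -2 - 10 = -12$)
$Y{\left(E \right)} = - \frac{1}{4}$ ($Y{\left(E \right)} = \left(- \frac{1}{4}\right) 1 = - \frac{1}{4}$)
$q{\left(G,z \right)} = - \frac{5}{4}$ ($q{\left(G,z \right)} = \left(0 - 1\right) - \frac{1}{4} = -1 - \frac{1}{4} = - \frac{5}{4}$)
$N{\left(31,31 \right)} q{\left(3,R \right)} = 17 \left(- \frac{5}{4}\right) = - \frac{85}{4}$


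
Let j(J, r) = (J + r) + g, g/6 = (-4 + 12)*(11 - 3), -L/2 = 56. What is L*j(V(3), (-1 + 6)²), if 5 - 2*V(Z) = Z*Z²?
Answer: -44576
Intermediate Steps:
L = -112 (L = -2*56 = -112)
g = 384 (g = 6*((-4 + 12)*(11 - 3)) = 6*(8*8) = 6*64 = 384)
V(Z) = 5/2 - Z³/2 (V(Z) = 5/2 - Z*Z²/2 = 5/2 - Z³/2)
j(J, r) = 384 + J + r (j(J, r) = (J + r) + 384 = 384 + J + r)
L*j(V(3), (-1 + 6)²) = -112*(384 + (5/2 - ½*3³) + (-1 + 6)²) = -112*(384 + (5/2 - ½*27) + 5²) = -112*(384 + (5/2 - 27/2) + 25) = -112*(384 - 11 + 25) = -112*398 = -44576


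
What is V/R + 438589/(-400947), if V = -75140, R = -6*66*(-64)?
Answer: -3436896433/846800064 ≈ -4.0587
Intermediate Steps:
R = 25344 (R = -396*(-64) = 25344)
V/R + 438589/(-400947) = -75140/25344 + 438589/(-400947) = -75140*1/25344 + 438589*(-1/400947) = -18785/6336 - 438589/400947 = -3436896433/846800064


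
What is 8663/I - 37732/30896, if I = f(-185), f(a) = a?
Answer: -68658117/1428940 ≈ -48.048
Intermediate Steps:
I = -185
8663/I - 37732/30896 = 8663/(-185) - 37732/30896 = 8663*(-1/185) - 37732*1/30896 = -8663/185 - 9433/7724 = -68658117/1428940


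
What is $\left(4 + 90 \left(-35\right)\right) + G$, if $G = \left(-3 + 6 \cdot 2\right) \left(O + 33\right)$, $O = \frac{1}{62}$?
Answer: $- \frac{176629}{62} \approx -2848.9$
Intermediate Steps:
$O = \frac{1}{62} \approx 0.016129$
$G = \frac{18423}{62}$ ($G = \left(-3 + 6 \cdot 2\right) \left(\frac{1}{62} + 33\right) = \left(-3 + 12\right) \frac{2047}{62} = 9 \cdot \frac{2047}{62} = \frac{18423}{62} \approx 297.15$)
$\left(4 + 90 \left(-35\right)\right) + G = \left(4 + 90 \left(-35\right)\right) + \frac{18423}{62} = \left(4 - 3150\right) + \frac{18423}{62} = -3146 + \frac{18423}{62} = - \frac{176629}{62}$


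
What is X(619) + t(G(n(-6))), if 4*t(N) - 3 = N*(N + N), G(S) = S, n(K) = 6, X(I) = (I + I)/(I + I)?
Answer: 79/4 ≈ 19.750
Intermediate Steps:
X(I) = 1 (X(I) = (2*I)/((2*I)) = (2*I)*(1/(2*I)) = 1)
t(N) = ¾ + N²/2 (t(N) = ¾ + (N*(N + N))/4 = ¾ + (N*(2*N))/4 = ¾ + (2*N²)/4 = ¾ + N²/2)
X(619) + t(G(n(-6))) = 1 + (¾ + (½)*6²) = 1 + (¾ + (½)*36) = 1 + (¾ + 18) = 1 + 75/4 = 79/4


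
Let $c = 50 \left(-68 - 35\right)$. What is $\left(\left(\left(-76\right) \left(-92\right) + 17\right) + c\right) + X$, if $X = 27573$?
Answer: $29432$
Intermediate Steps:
$c = -5150$ ($c = 50 \left(-103\right) = -5150$)
$\left(\left(\left(-76\right) \left(-92\right) + 17\right) + c\right) + X = \left(\left(\left(-76\right) \left(-92\right) + 17\right) - 5150\right) + 27573 = \left(\left(6992 + 17\right) - 5150\right) + 27573 = \left(7009 - 5150\right) + 27573 = 1859 + 27573 = 29432$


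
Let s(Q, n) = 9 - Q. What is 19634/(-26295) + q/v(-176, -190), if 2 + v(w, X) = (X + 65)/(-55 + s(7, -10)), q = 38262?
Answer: 53322889324/499605 ≈ 1.0673e+5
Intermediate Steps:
v(w, X) = -171/53 - X/53 (v(w, X) = -2 + (X + 65)/(-55 + (9 - 1*7)) = -2 + (65 + X)/(-55 + (9 - 7)) = -2 + (65 + X)/(-55 + 2) = -2 + (65 + X)/(-53) = -2 + (65 + X)*(-1/53) = -2 + (-65/53 - X/53) = -171/53 - X/53)
19634/(-26295) + q/v(-176, -190) = 19634/(-26295) + 38262/(-171/53 - 1/53*(-190)) = 19634*(-1/26295) + 38262/(-171/53 + 190/53) = -19634/26295 + 38262/(19/53) = -19634/26295 + 38262*(53/19) = -19634/26295 + 2027886/19 = 53322889324/499605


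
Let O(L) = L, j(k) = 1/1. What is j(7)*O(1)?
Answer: 1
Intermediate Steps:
j(k) = 1
j(7)*O(1) = 1*1 = 1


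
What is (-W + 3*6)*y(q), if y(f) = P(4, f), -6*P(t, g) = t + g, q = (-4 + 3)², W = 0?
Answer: -15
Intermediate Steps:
q = 1 (q = (-1)² = 1)
P(t, g) = -g/6 - t/6 (P(t, g) = -(t + g)/6 = -(g + t)/6 = -g/6 - t/6)
y(f) = -⅔ - f/6 (y(f) = -f/6 - ⅙*4 = -f/6 - ⅔ = -⅔ - f/6)
(-W + 3*6)*y(q) = (-1*0 + 3*6)*(-⅔ - ⅙*1) = (0 + 18)*(-⅔ - ⅙) = 18*(-⅚) = -15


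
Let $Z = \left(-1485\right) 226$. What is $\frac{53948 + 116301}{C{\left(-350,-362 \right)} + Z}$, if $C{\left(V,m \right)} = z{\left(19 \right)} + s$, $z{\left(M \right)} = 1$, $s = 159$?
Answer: $- \frac{170249}{335450} \approx -0.50752$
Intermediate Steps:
$Z = -335610$
$C{\left(V,m \right)} = 160$ ($C{\left(V,m \right)} = 1 + 159 = 160$)
$\frac{53948 + 116301}{C{\left(-350,-362 \right)} + Z} = \frac{53948 + 116301}{160 - 335610} = \frac{170249}{-335450} = 170249 \left(- \frac{1}{335450}\right) = - \frac{170249}{335450}$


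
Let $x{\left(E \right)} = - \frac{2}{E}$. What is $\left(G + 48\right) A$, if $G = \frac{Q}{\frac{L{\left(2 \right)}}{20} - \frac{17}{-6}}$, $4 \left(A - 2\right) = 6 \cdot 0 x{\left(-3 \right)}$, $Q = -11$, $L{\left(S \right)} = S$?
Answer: $\frac{177}{2} \approx 88.5$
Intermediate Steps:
$A = 2$ ($A = 2 + \frac{6 \cdot 0 \left(- \frac{2}{-3}\right)}{4} = 2 + \frac{0 \left(\left(-2\right) \left(- \frac{1}{3}\right)\right)}{4} = 2 + \frac{0 \cdot \frac{2}{3}}{4} = 2 + \frac{1}{4} \cdot 0 = 2 + 0 = 2$)
$G = - \frac{15}{4}$ ($G = - \frac{11}{\frac{2}{20} - \frac{17}{-6}} = - \frac{11}{2 \cdot \frac{1}{20} - - \frac{17}{6}} = - \frac{11}{\frac{1}{10} + \frac{17}{6}} = - \frac{11}{\frac{44}{15}} = \left(-11\right) \frac{15}{44} = - \frac{15}{4} \approx -3.75$)
$\left(G + 48\right) A = \left(- \frac{15}{4} + 48\right) 2 = \frac{177}{4} \cdot 2 = \frac{177}{2}$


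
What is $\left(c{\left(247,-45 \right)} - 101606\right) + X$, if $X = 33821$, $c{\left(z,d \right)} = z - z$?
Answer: $-67785$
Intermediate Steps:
$c{\left(z,d \right)} = 0$
$\left(c{\left(247,-45 \right)} - 101606\right) + X = \left(0 - 101606\right) + 33821 = -101606 + 33821 = -67785$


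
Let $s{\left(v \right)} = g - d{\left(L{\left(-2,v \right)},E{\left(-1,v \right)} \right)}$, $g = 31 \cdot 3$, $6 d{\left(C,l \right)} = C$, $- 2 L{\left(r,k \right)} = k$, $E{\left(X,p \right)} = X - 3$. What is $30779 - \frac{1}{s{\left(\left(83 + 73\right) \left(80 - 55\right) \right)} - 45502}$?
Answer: $\frac{1387640437}{45084} \approx 30779.0$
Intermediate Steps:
$E{\left(X,p \right)} = -3 + X$ ($E{\left(X,p \right)} = X - 3 = -3 + X$)
$L{\left(r,k \right)} = - \frac{k}{2}$
$d{\left(C,l \right)} = \frac{C}{6}$
$g = 93$
$s{\left(v \right)} = 93 + \frac{v}{12}$ ($s{\left(v \right)} = 93 - \frac{\left(- \frac{1}{2}\right) v}{6} = 93 - - \frac{v}{12} = 93 + \frac{v}{12}$)
$30779 - \frac{1}{s{\left(\left(83 + 73\right) \left(80 - 55\right) \right)} - 45502} = 30779 - \frac{1}{\left(93 + \frac{\left(83 + 73\right) \left(80 - 55\right)}{12}\right) - 45502} = 30779 - \frac{1}{\left(93 + \frac{156 \cdot 25}{12}\right) - 45502} = 30779 - \frac{1}{\left(93 + \frac{1}{12} \cdot 3900\right) - 45502} = 30779 - \frac{1}{\left(93 + 325\right) - 45502} = 30779 - \frac{1}{418 - 45502} = 30779 - \frac{1}{-45084} = 30779 - - \frac{1}{45084} = 30779 + \frac{1}{45084} = \frac{1387640437}{45084}$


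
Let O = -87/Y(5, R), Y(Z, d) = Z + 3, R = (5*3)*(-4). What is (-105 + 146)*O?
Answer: -3567/8 ≈ -445.88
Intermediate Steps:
R = -60 (R = 15*(-4) = -60)
Y(Z, d) = 3 + Z
O = -87/8 (O = -87/(3 + 5) = -87/8 ≈ -10.875)
(-105 + 146)*O = (-105 + 146)*(-87/8) = 41*(-87/8) = -3567/8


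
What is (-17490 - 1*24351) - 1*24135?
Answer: -65976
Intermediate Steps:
(-17490 - 1*24351) - 1*24135 = (-17490 - 24351) - 24135 = -41841 - 24135 = -65976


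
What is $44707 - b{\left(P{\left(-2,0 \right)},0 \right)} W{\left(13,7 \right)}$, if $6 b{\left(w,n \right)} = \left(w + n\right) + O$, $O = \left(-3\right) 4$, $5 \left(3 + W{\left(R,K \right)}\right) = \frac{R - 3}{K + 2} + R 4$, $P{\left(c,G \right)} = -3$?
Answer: $\frac{805069}{18} \approx 44726.0$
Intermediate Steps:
$W{\left(R,K \right)} = -3 + \frac{4 R}{5} + \frac{-3 + R}{5 \left(2 + K\right)}$ ($W{\left(R,K \right)} = -3 + \frac{\frac{R - 3}{K + 2} + R 4}{5} = -3 + \frac{\frac{-3 + R}{2 + K} + 4 R}{5} = -3 + \frac{4 R + \frac{-3 + R}{2 + K}}{5} = -3 + \left(\frac{4 R}{5} + \frac{-3 + R}{5 \left(2 + K\right)}\right) = -3 + \frac{4 R}{5} + \frac{-3 + R}{5 \left(2 + K\right)}$)
$O = -12$
$b{\left(w,n \right)} = -2 + \frac{n}{6} + \frac{w}{6}$ ($b{\left(w,n \right)} = \frac{\left(w + n\right) - 12}{6} = \frac{\left(n + w\right) - 12}{6} = \frac{-12 + n + w}{6} = -2 + \frac{n}{6} + \frac{w}{6}$)
$44707 - b{\left(P{\left(-2,0 \right)},0 \right)} W{\left(13,7 \right)} = 44707 - \left(-2 + \frac{1}{6} \cdot 0 + \frac{1}{6} \left(-3\right)\right) \frac{-33 - 105 + 9 \cdot 13 + 4 \cdot 7 \cdot 13}{5 \left(2 + 7\right)} = 44707 - \left(-2 + 0 - \frac{1}{2}\right) \frac{-33 - 105 + 117 + 364}{5 \cdot 9} = 44707 - - \frac{5 \cdot \frac{1}{5} \cdot \frac{1}{9} \cdot 343}{2} = 44707 - \left(- \frac{5}{2}\right) \frac{343}{45} = 44707 - - \frac{343}{18} = 44707 + \frac{343}{18} = \frac{805069}{18}$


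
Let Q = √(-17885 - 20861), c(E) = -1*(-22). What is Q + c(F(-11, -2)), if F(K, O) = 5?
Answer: 22 + I*√38746 ≈ 22.0 + 196.84*I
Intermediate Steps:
c(E) = 22
Q = I*√38746 (Q = √(-38746) = I*√38746 ≈ 196.84*I)
Q + c(F(-11, -2)) = I*√38746 + 22 = 22 + I*√38746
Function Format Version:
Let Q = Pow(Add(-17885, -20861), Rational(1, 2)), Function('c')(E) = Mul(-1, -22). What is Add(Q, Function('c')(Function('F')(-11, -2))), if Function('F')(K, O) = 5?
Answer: Add(22, Mul(I, Pow(38746, Rational(1, 2)))) ≈ Add(22.000, Mul(196.84, I))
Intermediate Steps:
Function('c')(E) = 22
Q = Mul(I, Pow(38746, Rational(1, 2))) (Q = Pow(-38746, Rational(1, 2)) = Mul(I, Pow(38746, Rational(1, 2))) ≈ Mul(196.84, I))
Add(Q, Function('c')(Function('F')(-11, -2))) = Add(Mul(I, Pow(38746, Rational(1, 2))), 22) = Add(22, Mul(I, Pow(38746, Rational(1, 2))))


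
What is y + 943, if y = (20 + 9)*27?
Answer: 1726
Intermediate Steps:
y = 783 (y = 29*27 = 783)
y + 943 = 783 + 943 = 1726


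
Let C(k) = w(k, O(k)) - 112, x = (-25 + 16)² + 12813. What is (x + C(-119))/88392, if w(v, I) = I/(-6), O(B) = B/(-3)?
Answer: 229957/1591056 ≈ 0.14453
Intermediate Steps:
O(B) = -B/3 (O(B) = B*(-⅓) = -B/3)
w(v, I) = -I/6 (w(v, I) = I*(-⅙) = -I/6)
x = 12894 (x = (-9)² + 12813 = 81 + 12813 = 12894)
C(k) = -112 + k/18 (C(k) = -(-1)*k/18 - 112 = k/18 - 112 = -112 + k/18)
(x + C(-119))/88392 = (12894 + (-112 + (1/18)*(-119)))/88392 = (12894 + (-112 - 119/18))*(1/88392) = (12894 - 2135/18)*(1/88392) = (229957/18)*(1/88392) = 229957/1591056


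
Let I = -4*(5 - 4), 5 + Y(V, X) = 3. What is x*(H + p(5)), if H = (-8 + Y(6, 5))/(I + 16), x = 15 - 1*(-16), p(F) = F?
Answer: 775/6 ≈ 129.17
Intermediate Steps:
Y(V, X) = -2 (Y(V, X) = -5 + 3 = -2)
x = 31 (x = 15 + 16 = 31)
I = -4 (I = -4*1 = -4)
H = -⅚ (H = (-8 - 2)/(-4 + 16) = -10/12 = -10*1/12 = -⅚ ≈ -0.83333)
x*(H + p(5)) = 31*(-⅚ + 5) = 31*(25/6) = 775/6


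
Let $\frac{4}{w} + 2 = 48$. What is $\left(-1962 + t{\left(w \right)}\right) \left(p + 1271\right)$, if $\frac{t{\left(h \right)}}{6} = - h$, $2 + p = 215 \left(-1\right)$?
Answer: $- \frac{47575452}{23} \approx -2.0685 \cdot 10^{6}$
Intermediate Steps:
$w = \frac{2}{23}$ ($w = \frac{4}{-2 + 48} = \frac{4}{46} = 4 \cdot \frac{1}{46} = \frac{2}{23} \approx 0.086957$)
$p = -217$ ($p = -2 + 215 \left(-1\right) = -2 - 215 = -217$)
$t{\left(h \right)} = - 6 h$ ($t{\left(h \right)} = 6 \left(- h\right) = - 6 h$)
$\left(-1962 + t{\left(w \right)}\right) \left(p + 1271\right) = \left(-1962 - \frac{12}{23}\right) \left(-217 + 1271\right) = \left(-1962 - \frac{12}{23}\right) 1054 = \left(- \frac{45138}{23}\right) 1054 = - \frac{47575452}{23}$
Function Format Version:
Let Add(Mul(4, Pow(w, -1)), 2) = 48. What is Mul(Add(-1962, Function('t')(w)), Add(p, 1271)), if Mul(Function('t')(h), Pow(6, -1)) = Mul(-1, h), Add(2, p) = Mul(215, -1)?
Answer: Rational(-47575452, 23) ≈ -2.0685e+6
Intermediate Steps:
w = Rational(2, 23) (w = Mul(4, Pow(Add(-2, 48), -1)) = Mul(4, Pow(46, -1)) = Mul(4, Rational(1, 46)) = Rational(2, 23) ≈ 0.086957)
p = -217 (p = Add(-2, Mul(215, -1)) = Add(-2, -215) = -217)
Function('t')(h) = Mul(-6, h) (Function('t')(h) = Mul(6, Mul(-1, h)) = Mul(-6, h))
Mul(Add(-1962, Function('t')(w)), Add(p, 1271)) = Mul(Add(-1962, Mul(-6, Rational(2, 23))), Add(-217, 1271)) = Mul(Add(-1962, Rational(-12, 23)), 1054) = Mul(Rational(-45138, 23), 1054) = Rational(-47575452, 23)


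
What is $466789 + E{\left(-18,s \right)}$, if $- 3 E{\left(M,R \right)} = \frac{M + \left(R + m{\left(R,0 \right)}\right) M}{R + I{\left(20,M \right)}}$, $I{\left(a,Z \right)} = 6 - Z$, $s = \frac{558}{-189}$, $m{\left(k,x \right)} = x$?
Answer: $\frac{103160246}{221} \approx 4.6679 \cdot 10^{5}$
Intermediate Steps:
$s = - \frac{62}{21}$ ($s = 558 \left(- \frac{1}{189}\right) = - \frac{62}{21} \approx -2.9524$)
$E{\left(M,R \right)} = - \frac{M + M R}{3 \left(6 + R - M\right)}$ ($E{\left(M,R \right)} = - \frac{\left(M + \left(R + 0\right) M\right) \frac{1}{R - \left(-6 + M\right)}}{3} = - \frac{\left(M + R M\right) \frac{1}{6 + R - M}}{3} = - \frac{\left(M + M R\right) \frac{1}{6 + R - M}}{3} = - \frac{\frac{1}{6 + R - M} \left(M + M R\right)}{3} = - \frac{M + M R}{3 \left(6 + R - M\right)}$)
$466789 + E{\left(-18,s \right)} = 466789 + \frac{1}{3} \left(-18\right) \frac{1}{-6 - 18 - - \frac{62}{21}} \left(1 - \frac{62}{21}\right) = 466789 + \frac{1}{3} \left(-18\right) \frac{1}{-6 - 18 + \frac{62}{21}} \left(- \frac{41}{21}\right) = 466789 + \frac{1}{3} \left(-18\right) \frac{1}{- \frac{442}{21}} \left(- \frac{41}{21}\right) = 466789 + \frac{1}{3} \left(-18\right) \left(- \frac{21}{442}\right) \left(- \frac{41}{21}\right) = 466789 - \frac{123}{221} = \frac{103160246}{221}$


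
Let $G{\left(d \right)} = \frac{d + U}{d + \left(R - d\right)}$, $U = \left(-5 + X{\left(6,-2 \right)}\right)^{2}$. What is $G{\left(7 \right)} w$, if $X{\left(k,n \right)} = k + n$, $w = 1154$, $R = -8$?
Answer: $-1154$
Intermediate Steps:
$U = 1$ ($U = \left(-5 + \left(6 - 2\right)\right)^{2} = \left(-5 + 4\right)^{2} = \left(-1\right)^{2} = 1$)
$G{\left(d \right)} = - \frac{1}{8} - \frac{d}{8}$ ($G{\left(d \right)} = \frac{d + 1}{d - \left(8 + d\right)} = \frac{1 + d}{-8} = \left(1 + d\right) \left(- \frac{1}{8}\right) = - \frac{1}{8} - \frac{d}{8}$)
$G{\left(7 \right)} w = \left(- \frac{1}{8} - \frac{7}{8}\right) 1154 = \left(-1\right) 1154 = -1154$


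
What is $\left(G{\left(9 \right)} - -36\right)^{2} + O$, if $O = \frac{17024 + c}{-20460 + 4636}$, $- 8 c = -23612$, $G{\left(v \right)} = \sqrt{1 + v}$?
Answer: $\frac{1795319}{1376} + 72 \sqrt{10} \approx 1532.4$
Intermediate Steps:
$c = \frac{5903}{2}$ ($c = \left(- \frac{1}{8}\right) \left(-23612\right) = \frac{5903}{2} \approx 2951.5$)
$O = - \frac{1737}{1376}$ ($O = \frac{17024 + \frac{5903}{2}}{-20460 + 4636} = \frac{39951}{2 \left(-15824\right)} = \frac{39951}{2} \left(- \frac{1}{15824}\right) = - \frac{1737}{1376} \approx -1.2624$)
$\left(G{\left(9 \right)} - -36\right)^{2} + O = \left(\sqrt{1 + 9} - -36\right)^{2} - \frac{1737}{1376} = \left(\sqrt{10} + 36\right)^{2} - \frac{1737}{1376} = \left(36 + \sqrt{10}\right)^{2} - \frac{1737}{1376} = - \frac{1737}{1376} + \left(36 + \sqrt{10}\right)^{2}$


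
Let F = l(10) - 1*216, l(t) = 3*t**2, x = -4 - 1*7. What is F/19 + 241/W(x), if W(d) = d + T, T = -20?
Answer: -1975/589 ≈ -3.3531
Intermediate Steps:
x = -11 (x = -4 - 7 = -11)
W(d) = -20 + d (W(d) = d - 20 = -20 + d)
F = 84 (F = 3*10**2 - 1*216 = 3*100 - 216 = 300 - 216 = 84)
F/19 + 241/W(x) = 84/19 + 241/(-20 - 11) = 84*(1/19) + 241/(-31) = 84/19 + 241*(-1/31) = 84/19 - 241/31 = -1975/589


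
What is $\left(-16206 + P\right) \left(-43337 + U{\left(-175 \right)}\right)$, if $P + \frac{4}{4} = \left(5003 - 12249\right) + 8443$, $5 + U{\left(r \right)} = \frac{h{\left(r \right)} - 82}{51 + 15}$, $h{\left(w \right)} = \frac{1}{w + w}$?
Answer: $\frac{500948193467}{770} \approx 6.5058 \cdot 10^{8}$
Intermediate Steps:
$h{\left(w \right)} = \frac{1}{2 w}$
$U{\left(r \right)} = - \frac{206}{33} + \frac{1}{132 r}$ ($U{\left(r \right)} = -5 + \frac{\frac{1}{2 r} - 82}{51 + 15} = -5 + \frac{-82 + \frac{1}{2 r}}{66} = -5 + \left(-82 + \frac{1}{2 r}\right) \frac{1}{66} = -5 - \left(\frac{41}{33} - \frac{1}{132 r}\right) = - \frac{206}{33} + \frac{1}{132 r}$)
$P = 1196$ ($P = -1 + \left(\left(5003 - 12249\right) + 8443\right) = -1 + \left(-7246 + 8443\right) = -1 + 1197 = 1196$)
$\left(-16206 + P\right) \left(-43337 + U{\left(-175 \right)}\right) = \left(-16206 + 1196\right) \left(-43337 + \frac{1 - -144200}{132 \left(-175\right)}\right) = - 15010 \left(-43337 + \frac{1}{132} \left(- \frac{1}{175}\right) \left(1 + 144200\right)\right) = - 15010 \left(-43337 + \frac{1}{132} \left(- \frac{1}{175}\right) 144201\right) = - 15010 \left(-43337 - \frac{48067}{7700}\right) = \left(-15010\right) \left(- \frac{333742967}{7700}\right) = \frac{500948193467}{770}$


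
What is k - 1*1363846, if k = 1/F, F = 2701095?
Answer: -3683877611369/2701095 ≈ -1.3638e+6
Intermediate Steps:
k = 1/2701095 ≈ 3.7022e-7
k - 1*1363846 = 1/2701095 - 1*1363846 = 1/2701095 - 1363846 = -3683877611369/2701095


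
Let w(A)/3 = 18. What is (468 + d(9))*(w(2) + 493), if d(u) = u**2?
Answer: 300303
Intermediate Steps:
w(A) = 54 (w(A) = 3*18 = 54)
(468 + d(9))*(w(2) + 493) = (468 + 9**2)*(54 + 493) = (468 + 81)*547 = 549*547 = 300303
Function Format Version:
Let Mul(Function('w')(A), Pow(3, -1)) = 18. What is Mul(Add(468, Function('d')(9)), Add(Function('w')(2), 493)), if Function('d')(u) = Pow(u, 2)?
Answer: 300303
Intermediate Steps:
Function('w')(A) = 54 (Function('w')(A) = Mul(3, 18) = 54)
Mul(Add(468, Function('d')(9)), Add(Function('w')(2), 493)) = Mul(Add(468, Pow(9, 2)), Add(54, 493)) = Mul(Add(468, 81), 547) = Mul(549, 547) = 300303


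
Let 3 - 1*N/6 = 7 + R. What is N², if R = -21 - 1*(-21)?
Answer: 576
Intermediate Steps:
R = 0 (R = -21 + 21 = 0)
N = -24 (N = 18 - 6*(7 + 0) = 18 - 6*7 = 18 - 42 = -24)
N² = (-24)² = 576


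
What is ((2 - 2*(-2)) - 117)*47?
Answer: -5217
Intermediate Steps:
((2 - 2*(-2)) - 117)*47 = ((2 + 4) - 117)*47 = (6 - 117)*47 = -111*47 = -5217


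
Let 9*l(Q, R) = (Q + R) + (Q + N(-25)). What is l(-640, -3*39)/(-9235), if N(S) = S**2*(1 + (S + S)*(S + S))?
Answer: -520576/27705 ≈ -18.790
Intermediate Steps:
N(S) = S**2*(1 + 4*S**2) (N(S) = S**2*(1 + (2*S)*(2*S)) = S**2*(1 + 4*S**2))
l(Q, R) = 1563125/9 + R/9 + 2*Q/9 (l(Q, R) = ((Q + R) + (Q + ((-25)**2 + 4*(-25)**4)))/9 = ((Q + R) + (Q + (625 + 4*390625)))/9 = ((Q + R) + (Q + (625 + 1562500)))/9 = ((Q + R) + (Q + 1563125))/9 = ((Q + R) + (1563125 + Q))/9 = (1563125 + R + 2*Q)/9 = 1563125/9 + R/9 + 2*Q/9)
l(-640, -3*39)/(-9235) = (1563125/9 + (-3*39)/9 + (2/9)*(-640))/(-9235) = (1563125/9 + (1/9)*(-117) - 1280/9)*(-1/9235) = (1563125/9 - 13 - 1280/9)*(-1/9235) = (520576/3)*(-1/9235) = -520576/27705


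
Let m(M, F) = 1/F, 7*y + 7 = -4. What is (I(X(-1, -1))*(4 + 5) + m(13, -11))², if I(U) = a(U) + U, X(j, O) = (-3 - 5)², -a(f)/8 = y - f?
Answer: 166360384129/5929 ≈ 2.8059e+7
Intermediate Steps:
y = -11/7 (y = -1 + (⅐)*(-4) = -1 - 4/7 = -11/7 ≈ -1.5714)
a(f) = 88/7 + 8*f (a(f) = -8*(-11/7 - f) = 88/7 + 8*f)
X(j, O) = 64 (X(j, O) = (-8)² = 64)
I(U) = 88/7 + 9*U (I(U) = (88/7 + 8*U) + U = 88/7 + 9*U)
(I(X(-1, -1))*(4 + 5) + m(13, -11))² = ((88/7 + 9*64)*(4 + 5) + 1/(-11))² = ((88/7 + 576)*9 - 1/11)² = ((4120/7)*9 - 1/11)² = (37080/7 - 1/11)² = (407873/77)² = 166360384129/5929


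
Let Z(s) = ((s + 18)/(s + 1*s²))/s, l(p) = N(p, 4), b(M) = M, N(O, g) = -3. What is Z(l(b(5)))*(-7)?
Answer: 35/6 ≈ 5.8333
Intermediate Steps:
l(p) = -3
Z(s) = (18 + s)/(s*(s + s²)) (Z(s) = ((18 + s)/(s + s²))/s = (18 + s)/(s*(s + s²)))
Z(l(b(5)))*(-7) = ((18 - 3)/((-3)²*(1 - 3)))*(-7) = ((⅑)*15/(-2))*(-7) = ((⅑)*(-½)*15)*(-7) = -⅚*(-7) = 35/6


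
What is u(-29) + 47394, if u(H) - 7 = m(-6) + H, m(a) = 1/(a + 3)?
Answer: 142115/3 ≈ 47372.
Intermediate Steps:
m(a) = 1/(3 + a)
u(H) = 20/3 + H (u(H) = 7 + (1/(3 - 6) + H) = 7 + (1/(-3) + H) = 7 + (-1/3 + H) = 20/3 + H)
u(-29) + 47394 = (20/3 - 29) + 47394 = -67/3 + 47394 = 142115/3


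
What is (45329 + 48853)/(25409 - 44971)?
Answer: -47091/9781 ≈ -4.8145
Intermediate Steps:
(45329 + 48853)/(25409 - 44971) = 94182/(-19562) = 94182*(-1/19562) = -47091/9781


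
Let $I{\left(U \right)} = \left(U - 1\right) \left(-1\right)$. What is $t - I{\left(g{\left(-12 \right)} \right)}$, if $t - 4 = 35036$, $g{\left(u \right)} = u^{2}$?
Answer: $35183$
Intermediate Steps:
$t = 35040$ ($t = 4 + 35036 = 35040$)
$I{\left(U \right)} = 1 - U$ ($I{\left(U \right)} = \left(-1 + U\right) \left(-1\right) = 1 - U$)
$t - I{\left(g{\left(-12 \right)} \right)} = 35040 - \left(1 - \left(-12\right)^{2}\right) = 35040 - \left(1 - 144\right) = 35040 - -143 = 35040 + 143 = 35183$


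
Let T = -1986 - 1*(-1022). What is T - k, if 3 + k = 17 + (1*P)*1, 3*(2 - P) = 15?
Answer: -975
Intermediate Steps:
P = -3 (P = 2 - ⅓*15 = 2 - 5 = -3)
T = -964 (T = -1986 + 1022 = -964)
k = 11 (k = -3 + (17 + (1*(-3))*1) = -3 + (17 - 3*1) = -3 + (17 - 3) = -3 + 14 = 11)
T - k = -964 - 1*11 = -964 - 11 = -975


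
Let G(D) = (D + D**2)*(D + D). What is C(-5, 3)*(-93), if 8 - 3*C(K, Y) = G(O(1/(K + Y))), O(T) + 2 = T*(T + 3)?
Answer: -55087/32 ≈ -1721.5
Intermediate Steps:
O(T) = -2 + T*(3 + T) (O(T) = -2 + T*(T + 3) = -2 + T*(3 + T))
G(D) = 2*D*(D + D**2) (G(D) = (D + D**2)*(2*D) = 2*D*(D + D**2))
C(K, Y) = 8/3 - 2*(-2 + (K + Y)**(-2) + 3/(K + Y))**2*(-1 + (K + Y)**(-2) + 3/(K + Y))/3 (C(K, Y) = 8/3 - 2*(-2 + (1/(K + Y))**2 + 3/(K + Y))**2*(1 + (-2 + (1/(K + Y))**2 + 3/(K + Y)))/3 = 8/3 - 2*(-2 + (K + Y)**(-2) + 3/(K + Y))**2*(1 + (-2 + (K + Y)**(-2) + 3/(K + Y)))/3 = 8/3 - 2*(-2 + (K + Y)**(-2) + 3/(K + Y))**2*(-1 + (K + Y)**(-2) + 3/(K + Y))/3)
C(-5, 3)*(-93) = (2*(4*(-5 + 3)**9 + (-5 + 3 - 2*(-5 + 3)**3 + 3*(-5 + 3)**2)**2*((-5 + 3)**3 - 1*(-5) - 1*3 - 3*(-5 + 3)**2))/(3*(-5 + 3)**9))*(-93) = ((2/3)*(4*(-2)**9 + (-5 + 3 - 2*(-2)**3 + 3*(-2)**2)**2*((-2)**3 + 5 - 3 - 3*(-2)**2))/(-2)**9)*(-93) = ((2/3)*(-1/512)*(4*(-512) + (-5 + 3 - 2*(-8) + 3*4)**2*(-8 + 5 - 3 - 3*4)))*(-93) = ((2/3)*(-1/512)*(-2048 + (-5 + 3 + 16 + 12)**2*(-8 + 5 - 3 - 12)))*(-93) = ((2/3)*(-1/512)*(-2048 + 26**2*(-18)))*(-93) = ((2/3)*(-1/512)*(-2048 + 676*(-18)))*(-93) = ((2/3)*(-1/512)*(-2048 - 12168))*(-93) = ((2/3)*(-1/512)*(-14216))*(-93) = (1777/96)*(-93) = -55087/32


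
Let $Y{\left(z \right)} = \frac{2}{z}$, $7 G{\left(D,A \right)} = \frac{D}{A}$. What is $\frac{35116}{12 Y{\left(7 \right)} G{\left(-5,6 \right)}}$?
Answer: $- \frac{430171}{5} \approx -86034.0$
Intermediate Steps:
$G{\left(D,A \right)} = \frac{D}{7 A}$ ($G{\left(D,A \right)} = \frac{D \frac{1}{A}}{7} = \frac{D}{7 A}$)
$\frac{35116}{12 Y{\left(7 \right)} G{\left(-5,6 \right)}} = \frac{35116}{12 \cdot \frac{2}{7} \cdot \frac{1}{7} \left(-5\right) \frac{1}{6}} = \frac{35116}{12 \cdot 2 \cdot \frac{1}{7} \cdot \frac{1}{7} \left(-5\right) \frac{1}{6}} = \frac{35116}{12 \cdot \frac{2}{7} \left(- \frac{5}{42}\right)} = \frac{35116}{\frac{24}{7} \left(- \frac{5}{42}\right)} = \frac{35116}{- \frac{20}{49}} = 35116 \left(- \frac{49}{20}\right) = - \frac{430171}{5}$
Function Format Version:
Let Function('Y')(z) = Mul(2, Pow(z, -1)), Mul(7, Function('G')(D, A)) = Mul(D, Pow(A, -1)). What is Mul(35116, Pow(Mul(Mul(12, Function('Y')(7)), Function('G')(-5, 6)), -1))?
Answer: Rational(-430171, 5) ≈ -86034.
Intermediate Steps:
Function('G')(D, A) = Mul(Rational(1, 7), D, Pow(A, -1)) (Function('G')(D, A) = Mul(Rational(1, 7), Mul(D, Pow(A, -1))) = Mul(Rational(1, 7), D, Pow(A, -1)))
Mul(35116, Pow(Mul(Mul(12, Function('Y')(7)), Function('G')(-5, 6)), -1)) = Mul(35116, Pow(Mul(Mul(12, Mul(2, Pow(7, -1))), Mul(Rational(1, 7), -5, Pow(6, -1))), -1)) = Mul(35116, Pow(Mul(Mul(12, Mul(2, Rational(1, 7))), Mul(Rational(1, 7), -5, Rational(1, 6))), -1)) = Mul(35116, Pow(Mul(Mul(12, Rational(2, 7)), Rational(-5, 42)), -1)) = Mul(35116, Pow(Mul(Rational(24, 7), Rational(-5, 42)), -1)) = Mul(35116, Pow(Rational(-20, 49), -1)) = Mul(35116, Rational(-49, 20)) = Rational(-430171, 5)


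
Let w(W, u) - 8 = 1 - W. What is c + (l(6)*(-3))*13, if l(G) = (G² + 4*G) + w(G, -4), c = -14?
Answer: -2471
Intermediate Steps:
w(W, u) = 9 - W (w(W, u) = 8 + (1 - W) = 9 - W)
l(G) = 9 + G² + 3*G (l(G) = (G² + 4*G) + (9 - G) = 9 + G² + 3*G)
c + (l(6)*(-3))*13 = -14 + ((9 + 6² + 3*6)*(-3))*13 = -14 + ((9 + 36 + 18)*(-3))*13 = -14 + (63*(-3))*13 = -14 - 189*13 = -14 - 2457 = -2471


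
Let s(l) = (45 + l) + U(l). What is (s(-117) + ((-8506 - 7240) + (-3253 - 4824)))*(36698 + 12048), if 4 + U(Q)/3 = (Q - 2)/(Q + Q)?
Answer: -45446553871/39 ≈ -1.1653e+9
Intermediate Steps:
U(Q) = -12 + 3*(-2 + Q)/(2*Q) (U(Q) = -12 + 3*((Q - 2)/(Q + Q)) = -12 + 3*((-2 + Q)/((2*Q))) = -12 + 3*((-2 + Q)*(1/(2*Q))) = -12 + 3*((-2 + Q)/(2*Q)) = -12 + 3*(-2 + Q)/(2*Q))
s(l) = 69/2 + l - 3/l (s(l) = (45 + l) + (-21/2 - 3/l) = 69/2 + l - 3/l)
(s(-117) + ((-8506 - 7240) + (-3253 - 4824)))*(36698 + 12048) = ((69/2 - 117 - 3/(-117)) + ((-8506 - 7240) + (-3253 - 4824)))*(36698 + 12048) = ((69/2 - 117 - 3*(-1/117)) + (-15746 - 8077))*48746 = ((69/2 - 117 + 1/39) - 23823)*48746 = (-6433/78 - 23823)*48746 = -1864627/78*48746 = -45446553871/39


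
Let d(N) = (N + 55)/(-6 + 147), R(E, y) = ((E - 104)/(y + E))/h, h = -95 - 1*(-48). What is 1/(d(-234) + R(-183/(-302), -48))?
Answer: -224237/295078 ≈ -0.75992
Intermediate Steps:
h = -47 (h = -95 + 48 = -47)
R(E, y) = -(-104 + E)/(47*(E + y)) (R(E, y) = ((E - 104)/(y + E))/(-47) = ((-104 + E)/(E + y))*(-1/47) = -(-104 + E)/(47*(E + y)))
d(N) = 55/141 + N/141 (d(N) = (55 + N)/141 = (55 + N)*(1/141) = 55/141 + N/141)
1/(d(-234) + R(-183/(-302), -48)) = 1/((55/141 + (1/141)*(-234)) + (104 - (-183)/(-302))/(47*(-183/(-302) - 48))) = 1/((55/141 - 78/47) + (104 - (-183)*(-1)/302)/(47*(-183*(-1/302) - 48))) = 1/(-179/141 + (104 - 1*183/302)/(47*(183/302 - 48))) = 1/(-179/141 + (104 - 183/302)/(47*(-14313/302))) = 1/(-179/141 + (1/47)*(-302/14313)*(31225/302)) = 1/(-179/141 - 31225/672711) = 1/(-295078/224237) = -224237/295078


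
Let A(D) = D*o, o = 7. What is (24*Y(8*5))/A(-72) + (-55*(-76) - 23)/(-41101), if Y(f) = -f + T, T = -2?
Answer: 78045/41101 ≈ 1.8989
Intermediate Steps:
Y(f) = -2 - f (Y(f) = -f - 2 = -2 - f)
A(D) = 7*D (A(D) = D*7 = 7*D)
(24*Y(8*5))/A(-72) + (-55*(-76) - 23)/(-41101) = (24*(-2 - 8*5))/((7*(-72))) + (-55*(-76) - 23)/(-41101) = (24*(-2 - 1*40))/(-504) + (4180 - 23)*(-1/41101) = (24*(-2 - 40))*(-1/504) + 4157*(-1/41101) = (24*(-42))*(-1/504) - 4157/41101 = -1008*(-1/504) - 4157/41101 = 2 - 4157/41101 = 78045/41101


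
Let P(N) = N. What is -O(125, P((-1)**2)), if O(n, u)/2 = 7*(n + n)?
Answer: -3500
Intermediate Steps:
O(n, u) = 28*n (O(n, u) = 2*(7*(n + n)) = 2*(7*(2*n)) = 2*(14*n) = 28*n)
-O(125, P((-1)**2)) = -28*125 = -1*3500 = -3500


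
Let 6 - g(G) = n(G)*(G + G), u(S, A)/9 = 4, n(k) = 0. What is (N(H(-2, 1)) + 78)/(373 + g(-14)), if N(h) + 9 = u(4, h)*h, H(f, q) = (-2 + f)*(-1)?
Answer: 213/379 ≈ 0.56201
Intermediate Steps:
H(f, q) = 2 - f
u(S, A) = 36 (u(S, A) = 9*4 = 36)
N(h) = -9 + 36*h
g(G) = 6 (g(G) = 6 - 0*(G + G) = 6 - 0*2*G = 6 - 1*0 = 6 + 0 = 6)
(N(H(-2, 1)) + 78)/(373 + g(-14)) = ((-9 + 36*(2 - 1*(-2))) + 78)/(373 + 6) = ((-9 + 36*(2 + 2)) + 78)/379 = ((-9 + 36*4) + 78)*(1/379) = ((-9 + 144) + 78)*(1/379) = (135 + 78)*(1/379) = 213*(1/379) = 213/379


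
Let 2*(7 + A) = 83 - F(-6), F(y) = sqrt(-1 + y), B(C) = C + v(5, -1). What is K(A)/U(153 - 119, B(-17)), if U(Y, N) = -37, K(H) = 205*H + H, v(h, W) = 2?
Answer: -7107/37 + 103*I*sqrt(7)/37 ≈ -192.08 + 7.3652*I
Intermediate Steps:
B(C) = 2 + C (B(C) = C + 2 = 2 + C)
A = 69/2 - I*sqrt(7)/2 (A = -7 + (83 - sqrt(-1 - 6))/2 = -7 + (83 - sqrt(-7))/2 = -7 + (83 - I*sqrt(7))/2 = -7 + (83/2 - I*sqrt(7)/2) = 69/2 - I*sqrt(7)/2 ≈ 34.5 - 1.3229*I)
K(H) = 206*H
K(A)/U(153 - 119, B(-17)) = (206*(69/2 - I*sqrt(7)/2))/(-37) = (7107 - 103*I*sqrt(7))*(-1/37) = -7107/37 + 103*I*sqrt(7)/37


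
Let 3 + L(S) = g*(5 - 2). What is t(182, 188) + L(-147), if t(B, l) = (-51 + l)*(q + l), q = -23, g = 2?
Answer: 22608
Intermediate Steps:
t(B, l) = (-51 + l)*(-23 + l)
L(S) = 3 (L(S) = -3 + 2*(5 - 2) = -3 + 2*3 = -3 + 6 = 3)
t(182, 188) + L(-147) = (1173 + 188² - 74*188) + 3 = (1173 + 35344 - 13912) + 3 = 22605 + 3 = 22608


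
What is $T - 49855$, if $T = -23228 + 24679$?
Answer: $-48404$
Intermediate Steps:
$T = 1451$
$T - 49855 = 1451 - 49855 = -48404$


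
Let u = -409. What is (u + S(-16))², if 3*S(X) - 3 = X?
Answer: 1537600/9 ≈ 1.7084e+5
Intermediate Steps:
S(X) = 1 + X/3
(u + S(-16))² = (-409 + (1 + (⅓)*(-16)))² = (-409 + (1 - 16/3))² = (-409 - 13/3)² = (-1240/3)² = 1537600/9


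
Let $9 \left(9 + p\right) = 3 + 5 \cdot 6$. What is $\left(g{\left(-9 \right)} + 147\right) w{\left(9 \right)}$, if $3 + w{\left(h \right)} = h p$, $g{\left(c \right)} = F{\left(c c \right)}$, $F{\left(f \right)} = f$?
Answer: $-11628$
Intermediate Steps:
$g{\left(c \right)} = c^{2}$ ($g{\left(c \right)} = c c = c^{2}$)
$p = - \frac{16}{3}$ ($p = -9 + \frac{3 + 5 \cdot 6}{9} = -9 + \frac{3 + 30}{9} = -9 + \frac{1}{9} \cdot 33 = -9 + \frac{11}{3} = - \frac{16}{3} \approx -5.3333$)
$w{\left(h \right)} = -3 - \frac{16 h}{3}$ ($w{\left(h \right)} = -3 + h \left(- \frac{16}{3}\right) = -3 - \frac{16 h}{3}$)
$\left(g{\left(-9 \right)} + 147\right) w{\left(9 \right)} = \left(\left(-9\right)^{2} + 147\right) \left(-3 - 48\right) = \left(81 + 147\right) \left(-3 - 48\right) = 228 \left(-51\right) = -11628$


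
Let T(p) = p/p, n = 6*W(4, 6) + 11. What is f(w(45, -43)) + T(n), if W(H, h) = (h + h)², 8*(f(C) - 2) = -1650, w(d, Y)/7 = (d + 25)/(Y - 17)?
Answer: -813/4 ≈ -203.25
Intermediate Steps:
w(d, Y) = 7*(25 + d)/(-17 + Y) (w(d, Y) = 7*((d + 25)/(Y - 17)) = 7*((25 + d)/(-17 + Y)) = 7*(25 + d)/(-17 + Y))
f(C) = -817/4 (f(C) = 2 + (⅛)*(-1650) = 2 - 825/4 = -817/4)
W(H, h) = 4*h² (W(H, h) = (2*h)² = 4*h²)
n = 875 (n = 6*(4*6²) + 11 = 6*(4*36) + 11 = 6*144 + 11 = 864 + 11 = 875)
T(p) = 1
f(w(45, -43)) + T(n) = -817/4 + 1 = -813/4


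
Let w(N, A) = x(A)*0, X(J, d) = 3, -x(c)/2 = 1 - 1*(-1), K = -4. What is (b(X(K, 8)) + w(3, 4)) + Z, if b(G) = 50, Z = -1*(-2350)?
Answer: 2400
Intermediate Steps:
x(c) = -4 (x(c) = -2*(1 - 1*(-1)) = -2*(1 + 1) = -2*2 = -4)
Z = 2350
w(N, A) = 0 (w(N, A) = -4*0 = 0)
(b(X(K, 8)) + w(3, 4)) + Z = (50 + 0) + 2350 = 50 + 2350 = 2400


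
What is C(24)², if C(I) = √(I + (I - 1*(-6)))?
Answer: 54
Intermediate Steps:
C(I) = √(6 + 2*I) (C(I) = √(I + (I + 6)) = √(I + (6 + I)) = √(6 + 2*I))
C(24)² = (√(6 + 2*24))² = (√(6 + 48))² = (√54)² = (3*√6)² = 54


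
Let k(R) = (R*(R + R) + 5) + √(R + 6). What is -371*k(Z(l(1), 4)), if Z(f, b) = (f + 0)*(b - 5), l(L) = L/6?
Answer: -33761/18 - 371*√210/6 ≈ -2771.7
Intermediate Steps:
l(L) = L/6 (l(L) = L*(⅙) = L/6)
Z(f, b) = f*(-5 + b)
k(R) = 5 + √(6 + R) + 2*R² (k(R) = (R*(2*R) + 5) + √(6 + R) = (2*R² + 5) + √(6 + R) = (5 + 2*R²) + √(6 + R) = 5 + √(6 + R) + 2*R²)
-371*k(Z(l(1), 4)) = -371*(5 + √(6 + ((⅙)*1)*(-5 + 4)) + 2*(((⅙)*1)*(-5 + 4))²) = -371*(5 + √(6 + (⅙)*(-1)) + 2*((⅙)*(-1))²) = -371*(5 + √(6 - ⅙) + 2*(-⅙)²) = -371*(5 + √(35/6) + 2*(1/36)) = -371*(5 + √210/6 + 1/18) = -371*(91/18 + √210/6) = -33761/18 - 371*√210/6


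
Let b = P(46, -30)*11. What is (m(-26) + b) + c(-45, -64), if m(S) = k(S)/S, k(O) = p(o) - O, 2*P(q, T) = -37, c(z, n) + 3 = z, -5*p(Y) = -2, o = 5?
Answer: -32827/130 ≈ -252.52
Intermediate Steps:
p(Y) = ⅖ (p(Y) = -⅕*(-2) = ⅖)
c(z, n) = -3 + z
P(q, T) = -37/2 (P(q, T) = (½)*(-37) = -37/2)
k(O) = ⅖ - O
m(S) = (⅖ - S)/S
b = -407/2 (b = -37/2*11 = -407/2 ≈ -203.50)
(m(-26) + b) + c(-45, -64) = ((⅖ - 1*(-26))/(-26) - 407/2) + (-3 - 45) = (-(⅖ + 26)/26 - 407/2) - 48 = (-1/26*132/5 - 407/2) - 48 = (-66/65 - 407/2) - 48 = -26587/130 - 48 = -32827/130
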